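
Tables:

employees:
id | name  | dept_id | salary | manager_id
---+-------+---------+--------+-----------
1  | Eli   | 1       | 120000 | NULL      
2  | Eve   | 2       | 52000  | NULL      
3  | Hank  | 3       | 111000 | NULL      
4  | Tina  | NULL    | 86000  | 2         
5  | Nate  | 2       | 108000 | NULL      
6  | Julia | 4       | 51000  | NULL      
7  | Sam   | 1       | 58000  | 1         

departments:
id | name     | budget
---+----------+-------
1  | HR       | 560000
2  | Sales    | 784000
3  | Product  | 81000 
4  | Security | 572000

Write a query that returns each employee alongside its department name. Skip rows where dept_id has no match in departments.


INNER JOIN keeps only employees rows whose dept_id matches an id in departments. Walk through each employee:
  - employee 1 (Eli): dept_id=1 -> matches HR
  - employee 2 (Eve): dept_id=2 -> matches Sales
  - employee 3 (Hank): dept_id=3 -> matches Product
  - employee 4 (Tina): dept_id=NULL, no match -> dropped
  - employee 5 (Nate): dept_id=2 -> matches Sales
  - employee 6 (Julia): dept_id=4 -> matches Security
  - employee 7 (Sam): dept_id=1 -> matches HR
So 1 of 7 rows is dropped.

SQL:
SELECT a.name, b.name AS department
FROM employees a
INNER JOIN departments b ON a.dept_id = b.id

Result:
name  | department
------+-----------
Eli   | HR        
Eve   | Sales     
Hank  | Product   
Nate  | Sales     
Julia | Security  
Sam   | HR        


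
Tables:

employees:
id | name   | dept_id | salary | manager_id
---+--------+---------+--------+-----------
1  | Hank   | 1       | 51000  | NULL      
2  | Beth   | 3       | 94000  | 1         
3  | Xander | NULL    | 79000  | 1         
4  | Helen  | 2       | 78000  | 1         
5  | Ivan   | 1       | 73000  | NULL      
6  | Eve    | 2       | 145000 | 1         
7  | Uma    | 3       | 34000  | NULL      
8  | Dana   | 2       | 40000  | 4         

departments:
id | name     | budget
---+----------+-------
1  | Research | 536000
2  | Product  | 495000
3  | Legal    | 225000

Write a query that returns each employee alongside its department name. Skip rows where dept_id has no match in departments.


INNER JOIN keeps only employees rows whose dept_id matches an id in departments. Walk through each employee:
  - employee 1 (Hank): dept_id=1 -> matches Research
  - employee 2 (Beth): dept_id=3 -> matches Legal
  - employee 3 (Xander): dept_id=NULL, no match -> dropped
  - employee 4 (Helen): dept_id=2 -> matches Product
  - employee 5 (Ivan): dept_id=1 -> matches Research
  - employee 6 (Eve): dept_id=2 -> matches Product
  - employee 7 (Uma): dept_id=3 -> matches Legal
  - employee 8 (Dana): dept_id=2 -> matches Product
So 1 of 8 rows is dropped.

SQL:
SELECT a.name, b.name AS department
FROM employees a
INNER JOIN departments b ON a.dept_id = b.id

Result:
name  | department
------+-----------
Hank  | Research  
Beth  | Legal     
Helen | Product   
Ivan  | Research  
Eve   | Product   
Uma   | Legal     
Dana  | Product   


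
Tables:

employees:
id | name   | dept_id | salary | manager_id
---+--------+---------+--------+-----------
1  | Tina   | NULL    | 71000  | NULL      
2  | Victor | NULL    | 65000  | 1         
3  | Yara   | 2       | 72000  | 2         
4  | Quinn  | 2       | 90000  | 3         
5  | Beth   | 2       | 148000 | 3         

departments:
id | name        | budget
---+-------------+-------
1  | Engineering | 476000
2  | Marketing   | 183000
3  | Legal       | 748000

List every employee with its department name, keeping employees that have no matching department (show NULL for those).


LEFT JOIN keeps every row from employees (the left table); where dept_id has no match in departments, the department columns become NULL. Walk through each employee:
  - employee 1 (Tina): dept_id=NULL, no match -> kept with NULL
  - employee 2 (Victor): dept_id=NULL, no match -> kept with NULL
  - employee 3 (Yara): dept_id=2 -> matches Marketing
  - employee 4 (Quinn): dept_id=2 -> matches Marketing
  - employee 5 (Beth): dept_id=2 -> matches Marketing
All 5 rows appear; 2 have NULL department.

SQL:
SELECT a.name, b.name AS department
FROM employees a
LEFT JOIN departments b ON a.dept_id = b.id

Result:
name   | department
-------+-----------
Tina   | NULL      
Victor | NULL      
Yara   | Marketing 
Quinn  | Marketing 
Beth   | Marketing 


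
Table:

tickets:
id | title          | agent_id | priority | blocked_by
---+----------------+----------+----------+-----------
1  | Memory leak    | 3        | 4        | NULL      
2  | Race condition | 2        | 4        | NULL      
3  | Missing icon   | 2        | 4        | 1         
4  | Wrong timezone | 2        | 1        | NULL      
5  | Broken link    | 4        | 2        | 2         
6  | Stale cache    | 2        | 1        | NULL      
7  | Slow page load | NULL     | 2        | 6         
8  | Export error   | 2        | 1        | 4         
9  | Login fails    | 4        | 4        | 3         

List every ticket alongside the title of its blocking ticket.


This is a self-join: tickets is joined to a second copy of itself, matching each row's blocked_by to another row's id. Use LEFT JOIN so rows with blocked_by=NULL are kept.
  - ticket 1 (Memory leak): blocked_by=NULL -> NULL
  - ticket 2 (Race condition): blocked_by=NULL -> NULL
  - ticket 3 (Missing icon): blocked_by=1 -> Memory leak
  - ticket 4 (Wrong timezone): blocked_by=NULL -> NULL
  - ticket 5 (Broken link): blocked_by=2 -> Race condition
  - ticket 6 (Stale cache): blocked_by=NULL -> NULL
  - ticket 7 (Slow page load): blocked_by=6 -> Stale cache
  - ticket 8 (Export error): blocked_by=4 -> Wrong timezone
  - ticket 9 (Login fails): blocked_by=3 -> Missing icon

SQL:
SELECT a.title AS item, b.title AS blocked_by
FROM tickets a
LEFT JOIN tickets b ON a.blocked_by = b.id

Result:
item           | blocked_by    
---------------+---------------
Memory leak    | NULL          
Race condition | NULL          
Missing icon   | Memory leak   
Wrong timezone | NULL          
Broken link    | Race condition
Stale cache    | NULL          
Slow page load | Stale cache   
Export error   | Wrong timezone
Login fails    | Missing icon  


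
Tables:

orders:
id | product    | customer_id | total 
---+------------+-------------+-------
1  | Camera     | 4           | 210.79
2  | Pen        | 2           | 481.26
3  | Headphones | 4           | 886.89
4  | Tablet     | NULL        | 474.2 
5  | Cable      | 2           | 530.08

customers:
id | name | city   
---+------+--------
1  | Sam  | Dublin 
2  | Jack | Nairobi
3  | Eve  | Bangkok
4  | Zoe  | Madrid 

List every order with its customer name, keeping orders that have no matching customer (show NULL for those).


LEFT JOIN keeps every row from orders (the left table); where customer_id has no match in customers, the customer columns become NULL. Walk through each order:
  - order 1 (Camera): customer_id=4 -> matches Zoe
  - order 2 (Pen): customer_id=2 -> matches Jack
  - order 3 (Headphones): customer_id=4 -> matches Zoe
  - order 4 (Tablet): customer_id=NULL, no match -> kept with NULL
  - order 5 (Cable): customer_id=2 -> matches Jack
All 5 rows appear; 1 has NULL customer.

SQL:
SELECT a.product, b.name AS customer
FROM orders a
LEFT JOIN customers b ON a.customer_id = b.id

Result:
product    | customer
-----------+---------
Camera     | Zoe     
Pen        | Jack    
Headphones | Zoe     
Tablet     | NULL    
Cable      | Jack    


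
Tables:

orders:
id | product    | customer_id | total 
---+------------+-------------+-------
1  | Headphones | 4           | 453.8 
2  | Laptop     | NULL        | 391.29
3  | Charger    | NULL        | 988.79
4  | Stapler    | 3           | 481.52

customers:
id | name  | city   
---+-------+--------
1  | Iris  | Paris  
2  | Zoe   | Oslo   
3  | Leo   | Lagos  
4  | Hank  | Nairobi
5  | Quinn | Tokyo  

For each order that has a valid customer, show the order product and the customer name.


INNER JOIN keeps only orders rows whose customer_id matches an id in customers. Walk through each order:
  - order 1 (Headphones): customer_id=4 -> matches Hank
  - order 2 (Laptop): customer_id=NULL, no match -> dropped
  - order 3 (Charger): customer_id=NULL, no match -> dropped
  - order 4 (Stapler): customer_id=3 -> matches Leo
So 2 of 4 rows are dropped.

SQL:
SELECT a.product, b.name AS customer
FROM orders a
INNER JOIN customers b ON a.customer_id = b.id

Result:
product    | customer
-----------+---------
Headphones | Hank    
Stapler    | Leo     


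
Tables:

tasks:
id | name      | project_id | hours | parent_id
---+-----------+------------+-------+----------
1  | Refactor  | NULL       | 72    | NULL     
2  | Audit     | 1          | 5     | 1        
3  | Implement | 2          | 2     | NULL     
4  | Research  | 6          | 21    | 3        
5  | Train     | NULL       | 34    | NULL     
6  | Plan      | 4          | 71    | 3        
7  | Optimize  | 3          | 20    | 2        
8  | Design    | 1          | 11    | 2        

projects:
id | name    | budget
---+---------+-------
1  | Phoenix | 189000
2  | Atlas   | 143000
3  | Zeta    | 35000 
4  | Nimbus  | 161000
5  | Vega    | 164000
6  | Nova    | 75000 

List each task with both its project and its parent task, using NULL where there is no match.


Two LEFT JOINs from the same base table tasks: one to projects via project_id, one to tasks itself via parent_id. Both are LEFT so every task is preserved.
Match against projects:
  - task 1 (Refactor): project_id=NULL, no match -> kept with NULL
  - task 2 (Audit): project_id=1 -> matches Phoenix
  - task 3 (Implement): project_id=2 -> matches Atlas
  - task 4 (Research): project_id=6 -> matches Nova
  - task 5 (Train): project_id=NULL, no match -> kept with NULL
  - task 6 (Plan): project_id=4 -> matches Nimbus
  - task 7 (Optimize): project_id=3 -> matches Zeta
  - task 8 (Design): project_id=1 -> matches Phoenix
Match against tasks (self):
  - task 1 (Refactor): parent_id=NULL -> NULL
  - task 2 (Audit): parent_id=1 -> Refactor
  - task 3 (Implement): parent_id=NULL -> NULL
  - task 4 (Research): parent_id=3 -> Implement
  - task 5 (Train): parent_id=NULL -> NULL
  - task 6 (Plan): parent_id=3 -> Implement
  - task 7 (Optimize): parent_id=2 -> Audit
  - task 8 (Design): parent_id=2 -> Audit

SQL:
SELECT a.name, b.name AS project, c.name AS parent
FROM tasks a
LEFT JOIN projects b ON a.project_id = b.id
LEFT JOIN tasks c ON a.parent_id = c.id

Result:
name      | project | parent   
----------+---------+----------
Refactor  | NULL    | NULL     
Audit     | Phoenix | Refactor 
Implement | Atlas   | NULL     
Research  | Nova    | Implement
Train     | NULL    | NULL     
Plan      | Nimbus  | Implement
Optimize  | Zeta    | Audit    
Design    | Phoenix | Audit    


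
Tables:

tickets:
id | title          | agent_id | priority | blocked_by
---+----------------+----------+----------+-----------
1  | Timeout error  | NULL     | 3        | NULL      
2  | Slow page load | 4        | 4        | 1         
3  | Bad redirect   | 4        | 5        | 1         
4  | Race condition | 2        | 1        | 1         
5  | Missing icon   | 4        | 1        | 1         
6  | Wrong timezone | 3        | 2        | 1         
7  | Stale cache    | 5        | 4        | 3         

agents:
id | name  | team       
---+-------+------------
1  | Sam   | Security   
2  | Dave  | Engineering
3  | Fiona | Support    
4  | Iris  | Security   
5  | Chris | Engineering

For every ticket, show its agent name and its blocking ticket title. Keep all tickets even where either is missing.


Two LEFT JOINs from the same base table tickets: one to agents via agent_id, one to tickets itself via blocked_by. Both are LEFT so every ticket is preserved.
Match against agents:
  - ticket 1 (Timeout error): agent_id=NULL, no match -> kept with NULL
  - ticket 2 (Slow page load): agent_id=4 -> matches Iris
  - ticket 3 (Bad redirect): agent_id=4 -> matches Iris
  - ticket 4 (Race condition): agent_id=2 -> matches Dave
  - ticket 5 (Missing icon): agent_id=4 -> matches Iris
  - ticket 6 (Wrong timezone): agent_id=3 -> matches Fiona
  - ticket 7 (Stale cache): agent_id=5 -> matches Chris
Match against tickets (self):
  - ticket 1 (Timeout error): blocked_by=NULL -> NULL
  - ticket 2 (Slow page load): blocked_by=1 -> Timeout error
  - ticket 3 (Bad redirect): blocked_by=1 -> Timeout error
  - ticket 4 (Race condition): blocked_by=1 -> Timeout error
  - ticket 5 (Missing icon): blocked_by=1 -> Timeout error
  - ticket 6 (Wrong timezone): blocked_by=1 -> Timeout error
  - ticket 7 (Stale cache): blocked_by=3 -> Bad redirect

SQL:
SELECT a.title, b.name AS agent, c.title AS blocked_by
FROM tickets a
LEFT JOIN agents b ON a.agent_id = b.id
LEFT JOIN tickets c ON a.blocked_by = c.id

Result:
title          | agent | blocked_by   
---------------+-------+--------------
Timeout error  | NULL  | NULL         
Slow page load | Iris  | Timeout error
Bad redirect   | Iris  | Timeout error
Race condition | Dave  | Timeout error
Missing icon   | Iris  | Timeout error
Wrong timezone | Fiona | Timeout error
Stale cache    | Chris | Bad redirect 


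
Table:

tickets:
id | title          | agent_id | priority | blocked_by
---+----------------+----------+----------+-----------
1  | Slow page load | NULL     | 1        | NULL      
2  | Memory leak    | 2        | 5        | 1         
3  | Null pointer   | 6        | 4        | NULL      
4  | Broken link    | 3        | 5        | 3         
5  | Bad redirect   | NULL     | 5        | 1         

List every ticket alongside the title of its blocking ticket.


This is a self-join: tickets is joined to a second copy of itself, matching each row's blocked_by to another row's id. Use LEFT JOIN so rows with blocked_by=NULL are kept.
  - ticket 1 (Slow page load): blocked_by=NULL -> NULL
  - ticket 2 (Memory leak): blocked_by=1 -> Slow page load
  - ticket 3 (Null pointer): blocked_by=NULL -> NULL
  - ticket 4 (Broken link): blocked_by=3 -> Null pointer
  - ticket 5 (Bad redirect): blocked_by=1 -> Slow page load

SQL:
SELECT a.title AS item, b.title AS blocked_by
FROM tickets a
LEFT JOIN tickets b ON a.blocked_by = b.id

Result:
item           | blocked_by    
---------------+---------------
Slow page load | NULL          
Memory leak    | Slow page load
Null pointer   | NULL          
Broken link    | Null pointer  
Bad redirect   | Slow page load


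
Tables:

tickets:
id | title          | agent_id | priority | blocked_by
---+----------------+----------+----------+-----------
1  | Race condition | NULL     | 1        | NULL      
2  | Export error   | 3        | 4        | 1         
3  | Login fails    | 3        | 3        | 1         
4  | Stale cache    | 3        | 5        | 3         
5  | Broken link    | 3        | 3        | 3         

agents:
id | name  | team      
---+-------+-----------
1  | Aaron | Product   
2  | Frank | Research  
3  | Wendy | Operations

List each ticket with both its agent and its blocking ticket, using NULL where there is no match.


Two LEFT JOINs from the same base table tickets: one to agents via agent_id, one to tickets itself via blocked_by. Both are LEFT so every ticket is preserved.
Match against agents:
  - ticket 1 (Race condition): agent_id=NULL, no match -> kept with NULL
  - ticket 2 (Export error): agent_id=3 -> matches Wendy
  - ticket 3 (Login fails): agent_id=3 -> matches Wendy
  - ticket 4 (Stale cache): agent_id=3 -> matches Wendy
  - ticket 5 (Broken link): agent_id=3 -> matches Wendy
Match against tickets (self):
  - ticket 1 (Race condition): blocked_by=NULL -> NULL
  - ticket 2 (Export error): blocked_by=1 -> Race condition
  - ticket 3 (Login fails): blocked_by=1 -> Race condition
  - ticket 4 (Stale cache): blocked_by=3 -> Login fails
  - ticket 5 (Broken link): blocked_by=3 -> Login fails

SQL:
SELECT a.title, b.name AS agent, c.title AS blocked_by
FROM tickets a
LEFT JOIN agents b ON a.agent_id = b.id
LEFT JOIN tickets c ON a.blocked_by = c.id

Result:
title          | agent | blocked_by    
---------------+-------+---------------
Race condition | NULL  | NULL          
Export error   | Wendy | Race condition
Login fails    | Wendy | Race condition
Stale cache    | Wendy | Login fails   
Broken link    | Wendy | Login fails   


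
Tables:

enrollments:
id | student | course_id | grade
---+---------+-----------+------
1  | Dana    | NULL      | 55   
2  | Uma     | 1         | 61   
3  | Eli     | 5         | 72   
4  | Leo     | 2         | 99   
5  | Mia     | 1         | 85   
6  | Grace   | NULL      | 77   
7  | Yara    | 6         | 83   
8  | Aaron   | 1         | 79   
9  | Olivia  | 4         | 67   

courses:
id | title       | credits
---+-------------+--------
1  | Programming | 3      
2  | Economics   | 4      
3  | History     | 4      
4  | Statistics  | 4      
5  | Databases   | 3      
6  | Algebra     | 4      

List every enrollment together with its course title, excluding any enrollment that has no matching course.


INNER JOIN keeps only enrollments rows whose course_id matches an id in courses. Walk through each enrollment:
  - enrollment 1 (Dana): course_id=NULL, no match -> dropped
  - enrollment 2 (Uma): course_id=1 -> matches Programming
  - enrollment 3 (Eli): course_id=5 -> matches Databases
  - enrollment 4 (Leo): course_id=2 -> matches Economics
  - enrollment 5 (Mia): course_id=1 -> matches Programming
  - enrollment 6 (Grace): course_id=NULL, no match -> dropped
  - enrollment 7 (Yara): course_id=6 -> matches Algebra
  - enrollment 8 (Aaron): course_id=1 -> matches Programming
  - enrollment 9 (Olivia): course_id=4 -> matches Statistics
So 2 of 9 rows are dropped.

SQL:
SELECT a.student, b.title AS course
FROM enrollments a
INNER JOIN courses b ON a.course_id = b.id

Result:
student | course     
--------+------------
Uma     | Programming
Eli     | Databases  
Leo     | Economics  
Mia     | Programming
Yara    | Algebra    
Aaron   | Programming
Olivia  | Statistics 


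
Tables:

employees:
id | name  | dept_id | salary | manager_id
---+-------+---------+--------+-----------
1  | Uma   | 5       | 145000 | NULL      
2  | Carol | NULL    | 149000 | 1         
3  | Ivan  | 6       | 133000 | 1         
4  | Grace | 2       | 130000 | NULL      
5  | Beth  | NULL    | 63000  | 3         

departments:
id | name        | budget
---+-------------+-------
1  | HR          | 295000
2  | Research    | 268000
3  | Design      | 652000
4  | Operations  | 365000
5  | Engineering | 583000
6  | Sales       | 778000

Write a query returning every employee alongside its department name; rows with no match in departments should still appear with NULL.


LEFT JOIN keeps every row from employees (the left table); where dept_id has no match in departments, the department columns become NULL. Walk through each employee:
  - employee 1 (Uma): dept_id=5 -> matches Engineering
  - employee 2 (Carol): dept_id=NULL, no match -> kept with NULL
  - employee 3 (Ivan): dept_id=6 -> matches Sales
  - employee 4 (Grace): dept_id=2 -> matches Research
  - employee 5 (Beth): dept_id=NULL, no match -> kept with NULL
All 5 rows appear; 2 have NULL department.

SQL:
SELECT a.name, b.name AS department
FROM employees a
LEFT JOIN departments b ON a.dept_id = b.id

Result:
name  | department 
------+------------
Uma   | Engineering
Carol | NULL       
Ivan  | Sales      
Grace | Research   
Beth  | NULL       


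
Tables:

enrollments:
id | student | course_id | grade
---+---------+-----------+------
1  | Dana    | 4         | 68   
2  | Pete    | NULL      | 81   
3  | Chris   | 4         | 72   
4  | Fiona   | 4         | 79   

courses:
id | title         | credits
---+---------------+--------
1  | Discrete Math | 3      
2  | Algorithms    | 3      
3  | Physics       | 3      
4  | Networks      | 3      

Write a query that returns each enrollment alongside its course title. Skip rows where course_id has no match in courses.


INNER JOIN keeps only enrollments rows whose course_id matches an id in courses. Walk through each enrollment:
  - enrollment 1 (Dana): course_id=4 -> matches Networks
  - enrollment 2 (Pete): course_id=NULL, no match -> dropped
  - enrollment 3 (Chris): course_id=4 -> matches Networks
  - enrollment 4 (Fiona): course_id=4 -> matches Networks
So 1 of 4 rows is dropped.

SQL:
SELECT a.student, b.title AS course
FROM enrollments a
INNER JOIN courses b ON a.course_id = b.id

Result:
student | course  
--------+---------
Dana    | Networks
Chris   | Networks
Fiona   | Networks


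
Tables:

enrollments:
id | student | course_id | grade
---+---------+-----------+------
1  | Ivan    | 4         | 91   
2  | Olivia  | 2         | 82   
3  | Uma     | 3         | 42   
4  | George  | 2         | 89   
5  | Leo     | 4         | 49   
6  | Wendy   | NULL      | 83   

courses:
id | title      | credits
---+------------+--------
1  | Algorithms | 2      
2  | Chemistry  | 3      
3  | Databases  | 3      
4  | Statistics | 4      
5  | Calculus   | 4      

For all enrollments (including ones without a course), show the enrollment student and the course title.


LEFT JOIN keeps every row from enrollments (the left table); where course_id has no match in courses, the course columns become NULL. Walk through each enrollment:
  - enrollment 1 (Ivan): course_id=4 -> matches Statistics
  - enrollment 2 (Olivia): course_id=2 -> matches Chemistry
  - enrollment 3 (Uma): course_id=3 -> matches Databases
  - enrollment 4 (George): course_id=2 -> matches Chemistry
  - enrollment 5 (Leo): course_id=4 -> matches Statistics
  - enrollment 6 (Wendy): course_id=NULL, no match -> kept with NULL
All 6 rows appear; 1 has NULL course.

SQL:
SELECT a.student, b.title AS course
FROM enrollments a
LEFT JOIN courses b ON a.course_id = b.id

Result:
student | course    
--------+-----------
Ivan    | Statistics
Olivia  | Chemistry 
Uma     | Databases 
George  | Chemistry 
Leo     | Statistics
Wendy   | NULL      


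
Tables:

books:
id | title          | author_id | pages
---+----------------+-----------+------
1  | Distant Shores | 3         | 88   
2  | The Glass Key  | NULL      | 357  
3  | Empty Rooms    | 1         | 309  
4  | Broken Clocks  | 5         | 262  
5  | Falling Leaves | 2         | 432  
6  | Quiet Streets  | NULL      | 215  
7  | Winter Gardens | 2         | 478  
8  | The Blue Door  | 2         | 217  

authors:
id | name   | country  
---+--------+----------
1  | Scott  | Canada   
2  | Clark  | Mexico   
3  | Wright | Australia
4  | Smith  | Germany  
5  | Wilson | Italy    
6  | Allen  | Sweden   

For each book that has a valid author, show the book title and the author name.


INNER JOIN keeps only books rows whose author_id matches an id in authors. Walk through each book:
  - book 1 (Distant Shores): author_id=3 -> matches Wright
  - book 2 (The Glass Key): author_id=NULL, no match -> dropped
  - book 3 (Empty Rooms): author_id=1 -> matches Scott
  - book 4 (Broken Clocks): author_id=5 -> matches Wilson
  - book 5 (Falling Leaves): author_id=2 -> matches Clark
  - book 6 (Quiet Streets): author_id=NULL, no match -> dropped
  - book 7 (Winter Gardens): author_id=2 -> matches Clark
  - book 8 (The Blue Door): author_id=2 -> matches Clark
So 2 of 8 rows are dropped.

SQL:
SELECT a.title, b.name AS author
FROM books a
INNER JOIN authors b ON a.author_id = b.id

Result:
title          | author
---------------+-------
Distant Shores | Wright
Empty Rooms    | Scott 
Broken Clocks  | Wilson
Falling Leaves | Clark 
Winter Gardens | Clark 
The Blue Door  | Clark 


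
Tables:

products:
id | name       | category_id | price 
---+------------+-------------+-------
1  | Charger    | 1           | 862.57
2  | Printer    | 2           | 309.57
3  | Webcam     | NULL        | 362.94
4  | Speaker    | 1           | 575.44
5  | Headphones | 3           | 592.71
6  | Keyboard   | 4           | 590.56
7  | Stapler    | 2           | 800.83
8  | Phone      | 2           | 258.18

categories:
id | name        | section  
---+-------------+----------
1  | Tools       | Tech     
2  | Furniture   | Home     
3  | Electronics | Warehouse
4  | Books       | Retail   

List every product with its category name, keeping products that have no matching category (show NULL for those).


LEFT JOIN keeps every row from products (the left table); where category_id has no match in categories, the category columns become NULL. Walk through each product:
  - product 1 (Charger): category_id=1 -> matches Tools
  - product 2 (Printer): category_id=2 -> matches Furniture
  - product 3 (Webcam): category_id=NULL, no match -> kept with NULL
  - product 4 (Speaker): category_id=1 -> matches Tools
  - product 5 (Headphones): category_id=3 -> matches Electronics
  - product 6 (Keyboard): category_id=4 -> matches Books
  - product 7 (Stapler): category_id=2 -> matches Furniture
  - product 8 (Phone): category_id=2 -> matches Furniture
All 8 rows appear; 1 has NULL category.

SQL:
SELECT a.name, b.name AS category
FROM products a
LEFT JOIN categories b ON a.category_id = b.id

Result:
name       | category   
-----------+------------
Charger    | Tools      
Printer    | Furniture  
Webcam     | NULL       
Speaker    | Tools      
Headphones | Electronics
Keyboard   | Books      
Stapler    | Furniture  
Phone      | Furniture  


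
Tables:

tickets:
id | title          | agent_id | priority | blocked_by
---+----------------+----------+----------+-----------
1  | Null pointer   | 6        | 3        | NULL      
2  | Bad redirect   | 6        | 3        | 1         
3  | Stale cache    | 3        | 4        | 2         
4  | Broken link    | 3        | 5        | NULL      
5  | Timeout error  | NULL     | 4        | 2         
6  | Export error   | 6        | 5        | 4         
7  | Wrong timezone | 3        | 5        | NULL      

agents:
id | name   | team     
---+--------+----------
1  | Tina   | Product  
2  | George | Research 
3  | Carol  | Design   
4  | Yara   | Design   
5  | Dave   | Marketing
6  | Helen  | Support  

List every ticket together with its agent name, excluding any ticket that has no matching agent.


INNER JOIN keeps only tickets rows whose agent_id matches an id in agents. Walk through each ticket:
  - ticket 1 (Null pointer): agent_id=6 -> matches Helen
  - ticket 2 (Bad redirect): agent_id=6 -> matches Helen
  - ticket 3 (Stale cache): agent_id=3 -> matches Carol
  - ticket 4 (Broken link): agent_id=3 -> matches Carol
  - ticket 5 (Timeout error): agent_id=NULL, no match -> dropped
  - ticket 6 (Export error): agent_id=6 -> matches Helen
  - ticket 7 (Wrong timezone): agent_id=3 -> matches Carol
So 1 of 7 rows is dropped.

SQL:
SELECT a.title, b.name AS agent
FROM tickets a
INNER JOIN agents b ON a.agent_id = b.id

Result:
title          | agent
---------------+------
Null pointer   | Helen
Bad redirect   | Helen
Stale cache    | Carol
Broken link    | Carol
Export error   | Helen
Wrong timezone | Carol


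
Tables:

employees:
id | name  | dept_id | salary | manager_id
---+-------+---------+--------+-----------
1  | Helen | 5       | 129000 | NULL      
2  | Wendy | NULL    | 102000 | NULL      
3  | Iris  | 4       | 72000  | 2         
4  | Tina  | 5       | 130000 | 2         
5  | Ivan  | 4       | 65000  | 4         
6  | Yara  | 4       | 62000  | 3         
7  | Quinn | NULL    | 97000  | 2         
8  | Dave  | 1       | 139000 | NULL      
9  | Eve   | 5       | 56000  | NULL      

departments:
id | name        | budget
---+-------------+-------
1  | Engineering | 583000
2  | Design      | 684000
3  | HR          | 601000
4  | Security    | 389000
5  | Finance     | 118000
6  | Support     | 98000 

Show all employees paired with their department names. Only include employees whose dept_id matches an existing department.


INNER JOIN keeps only employees rows whose dept_id matches an id in departments. Walk through each employee:
  - employee 1 (Helen): dept_id=5 -> matches Finance
  - employee 2 (Wendy): dept_id=NULL, no match -> dropped
  - employee 3 (Iris): dept_id=4 -> matches Security
  - employee 4 (Tina): dept_id=5 -> matches Finance
  - employee 5 (Ivan): dept_id=4 -> matches Security
  - employee 6 (Yara): dept_id=4 -> matches Security
  - employee 7 (Quinn): dept_id=NULL, no match -> dropped
  - employee 8 (Dave): dept_id=1 -> matches Engineering
  - employee 9 (Eve): dept_id=5 -> matches Finance
So 2 of 9 rows are dropped.

SQL:
SELECT a.name, b.name AS department
FROM employees a
INNER JOIN departments b ON a.dept_id = b.id

Result:
name  | department 
------+------------
Helen | Finance    
Iris  | Security   
Tina  | Finance    
Ivan  | Security   
Yara  | Security   
Dave  | Engineering
Eve   | Finance    


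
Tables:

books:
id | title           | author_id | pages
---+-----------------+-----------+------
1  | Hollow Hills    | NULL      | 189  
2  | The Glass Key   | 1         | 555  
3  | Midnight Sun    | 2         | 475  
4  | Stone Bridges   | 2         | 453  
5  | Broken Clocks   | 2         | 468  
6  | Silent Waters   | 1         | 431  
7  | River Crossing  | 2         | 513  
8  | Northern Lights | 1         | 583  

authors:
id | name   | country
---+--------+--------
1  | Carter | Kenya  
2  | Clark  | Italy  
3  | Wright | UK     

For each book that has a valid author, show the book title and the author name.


INNER JOIN keeps only books rows whose author_id matches an id in authors. Walk through each book:
  - book 1 (Hollow Hills): author_id=NULL, no match -> dropped
  - book 2 (The Glass Key): author_id=1 -> matches Carter
  - book 3 (Midnight Sun): author_id=2 -> matches Clark
  - book 4 (Stone Bridges): author_id=2 -> matches Clark
  - book 5 (Broken Clocks): author_id=2 -> matches Clark
  - book 6 (Silent Waters): author_id=1 -> matches Carter
  - book 7 (River Crossing): author_id=2 -> matches Clark
  - book 8 (Northern Lights): author_id=1 -> matches Carter
So 1 of 8 rows is dropped.

SQL:
SELECT a.title, b.name AS author
FROM books a
INNER JOIN authors b ON a.author_id = b.id

Result:
title           | author
----------------+-------
The Glass Key   | Carter
Midnight Sun    | Clark 
Stone Bridges   | Clark 
Broken Clocks   | Clark 
Silent Waters   | Carter
River Crossing  | Clark 
Northern Lights | Carter


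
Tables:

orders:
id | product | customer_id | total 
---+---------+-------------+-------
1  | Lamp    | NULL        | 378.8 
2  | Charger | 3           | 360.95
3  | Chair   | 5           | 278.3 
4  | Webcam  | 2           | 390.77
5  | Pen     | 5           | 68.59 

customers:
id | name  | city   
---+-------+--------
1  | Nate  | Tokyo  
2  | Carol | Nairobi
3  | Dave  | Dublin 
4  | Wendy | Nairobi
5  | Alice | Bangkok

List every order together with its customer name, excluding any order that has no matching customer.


INNER JOIN keeps only orders rows whose customer_id matches an id in customers. Walk through each order:
  - order 1 (Lamp): customer_id=NULL, no match -> dropped
  - order 2 (Charger): customer_id=3 -> matches Dave
  - order 3 (Chair): customer_id=5 -> matches Alice
  - order 4 (Webcam): customer_id=2 -> matches Carol
  - order 5 (Pen): customer_id=5 -> matches Alice
So 1 of 5 rows is dropped.

SQL:
SELECT a.product, b.name AS customer
FROM orders a
INNER JOIN customers b ON a.customer_id = b.id

Result:
product | customer
--------+---------
Charger | Dave    
Chair   | Alice   
Webcam  | Carol   
Pen     | Alice   


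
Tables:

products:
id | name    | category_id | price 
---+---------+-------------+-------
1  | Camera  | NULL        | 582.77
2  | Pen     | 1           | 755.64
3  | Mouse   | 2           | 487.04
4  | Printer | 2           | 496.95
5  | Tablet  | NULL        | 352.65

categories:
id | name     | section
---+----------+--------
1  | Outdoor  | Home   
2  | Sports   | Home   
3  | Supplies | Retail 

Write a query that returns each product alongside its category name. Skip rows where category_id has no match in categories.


INNER JOIN keeps only products rows whose category_id matches an id in categories. Walk through each product:
  - product 1 (Camera): category_id=NULL, no match -> dropped
  - product 2 (Pen): category_id=1 -> matches Outdoor
  - product 3 (Mouse): category_id=2 -> matches Sports
  - product 4 (Printer): category_id=2 -> matches Sports
  - product 5 (Tablet): category_id=NULL, no match -> dropped
So 2 of 5 rows are dropped.

SQL:
SELECT a.name, b.name AS category
FROM products a
INNER JOIN categories b ON a.category_id = b.id

Result:
name    | category
--------+---------
Pen     | Outdoor 
Mouse   | Sports  
Printer | Sports  


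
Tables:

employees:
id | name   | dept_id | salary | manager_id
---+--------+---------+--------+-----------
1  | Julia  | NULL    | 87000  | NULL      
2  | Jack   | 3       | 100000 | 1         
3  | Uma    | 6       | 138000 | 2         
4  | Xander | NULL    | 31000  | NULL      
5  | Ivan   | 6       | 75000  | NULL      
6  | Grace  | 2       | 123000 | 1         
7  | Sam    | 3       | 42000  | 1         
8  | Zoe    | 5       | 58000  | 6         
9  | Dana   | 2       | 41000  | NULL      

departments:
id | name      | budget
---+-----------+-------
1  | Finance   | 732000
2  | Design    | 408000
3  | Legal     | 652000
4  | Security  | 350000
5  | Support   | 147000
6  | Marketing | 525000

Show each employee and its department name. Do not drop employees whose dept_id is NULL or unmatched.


LEFT JOIN keeps every row from employees (the left table); where dept_id has no match in departments, the department columns become NULL. Walk through each employee:
  - employee 1 (Julia): dept_id=NULL, no match -> kept with NULL
  - employee 2 (Jack): dept_id=3 -> matches Legal
  - employee 3 (Uma): dept_id=6 -> matches Marketing
  - employee 4 (Xander): dept_id=NULL, no match -> kept with NULL
  - employee 5 (Ivan): dept_id=6 -> matches Marketing
  - employee 6 (Grace): dept_id=2 -> matches Design
  - employee 7 (Sam): dept_id=3 -> matches Legal
  - employee 8 (Zoe): dept_id=5 -> matches Support
  - employee 9 (Dana): dept_id=2 -> matches Design
All 9 rows appear; 2 have NULL department.

SQL:
SELECT a.name, b.name AS department
FROM employees a
LEFT JOIN departments b ON a.dept_id = b.id

Result:
name   | department
-------+-----------
Julia  | NULL      
Jack   | Legal     
Uma    | Marketing 
Xander | NULL      
Ivan   | Marketing 
Grace  | Design    
Sam    | Legal     
Zoe    | Support   
Dana   | Design    


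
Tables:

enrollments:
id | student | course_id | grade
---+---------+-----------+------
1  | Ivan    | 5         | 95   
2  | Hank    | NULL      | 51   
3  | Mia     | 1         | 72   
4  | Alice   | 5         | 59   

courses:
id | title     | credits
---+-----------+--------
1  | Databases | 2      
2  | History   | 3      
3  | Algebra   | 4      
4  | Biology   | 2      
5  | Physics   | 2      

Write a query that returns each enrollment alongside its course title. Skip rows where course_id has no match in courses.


INNER JOIN keeps only enrollments rows whose course_id matches an id in courses. Walk through each enrollment:
  - enrollment 1 (Ivan): course_id=5 -> matches Physics
  - enrollment 2 (Hank): course_id=NULL, no match -> dropped
  - enrollment 3 (Mia): course_id=1 -> matches Databases
  - enrollment 4 (Alice): course_id=5 -> matches Physics
So 1 of 4 rows is dropped.

SQL:
SELECT a.student, b.title AS course
FROM enrollments a
INNER JOIN courses b ON a.course_id = b.id

Result:
student | course   
--------+----------
Ivan    | Physics  
Mia     | Databases
Alice   | Physics  


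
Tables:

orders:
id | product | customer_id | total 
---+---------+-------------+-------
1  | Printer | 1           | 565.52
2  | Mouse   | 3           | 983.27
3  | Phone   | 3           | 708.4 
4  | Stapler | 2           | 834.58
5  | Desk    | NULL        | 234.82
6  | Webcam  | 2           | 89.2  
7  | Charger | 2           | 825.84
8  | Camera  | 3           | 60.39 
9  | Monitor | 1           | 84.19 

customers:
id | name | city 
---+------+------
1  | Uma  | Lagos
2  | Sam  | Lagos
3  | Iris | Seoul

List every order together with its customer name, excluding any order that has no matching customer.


INNER JOIN keeps only orders rows whose customer_id matches an id in customers. Walk through each order:
  - order 1 (Printer): customer_id=1 -> matches Uma
  - order 2 (Mouse): customer_id=3 -> matches Iris
  - order 3 (Phone): customer_id=3 -> matches Iris
  - order 4 (Stapler): customer_id=2 -> matches Sam
  - order 5 (Desk): customer_id=NULL, no match -> dropped
  - order 6 (Webcam): customer_id=2 -> matches Sam
  - order 7 (Charger): customer_id=2 -> matches Sam
  - order 8 (Camera): customer_id=3 -> matches Iris
  - order 9 (Monitor): customer_id=1 -> matches Uma
So 1 of 9 rows is dropped.

SQL:
SELECT a.product, b.name AS customer
FROM orders a
INNER JOIN customers b ON a.customer_id = b.id

Result:
product | customer
--------+---------
Printer | Uma     
Mouse   | Iris    
Phone   | Iris    
Stapler | Sam     
Webcam  | Sam     
Charger | Sam     
Camera  | Iris    
Monitor | Uma     


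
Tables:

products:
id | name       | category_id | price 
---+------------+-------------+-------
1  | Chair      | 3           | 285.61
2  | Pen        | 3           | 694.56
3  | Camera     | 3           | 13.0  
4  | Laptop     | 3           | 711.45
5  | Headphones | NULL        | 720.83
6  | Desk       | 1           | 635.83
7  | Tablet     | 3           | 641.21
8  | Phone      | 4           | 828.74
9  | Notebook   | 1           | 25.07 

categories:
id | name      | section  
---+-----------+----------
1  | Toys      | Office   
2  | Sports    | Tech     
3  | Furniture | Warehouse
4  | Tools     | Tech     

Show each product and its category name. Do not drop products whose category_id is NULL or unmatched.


LEFT JOIN keeps every row from products (the left table); where category_id has no match in categories, the category columns become NULL. Walk through each product:
  - product 1 (Chair): category_id=3 -> matches Furniture
  - product 2 (Pen): category_id=3 -> matches Furniture
  - product 3 (Camera): category_id=3 -> matches Furniture
  - product 4 (Laptop): category_id=3 -> matches Furniture
  - product 5 (Headphones): category_id=NULL, no match -> kept with NULL
  - product 6 (Desk): category_id=1 -> matches Toys
  - product 7 (Tablet): category_id=3 -> matches Furniture
  - product 8 (Phone): category_id=4 -> matches Tools
  - product 9 (Notebook): category_id=1 -> matches Toys
All 9 rows appear; 1 has NULL category.

SQL:
SELECT a.name, b.name AS category
FROM products a
LEFT JOIN categories b ON a.category_id = b.id

Result:
name       | category 
-----------+----------
Chair      | Furniture
Pen        | Furniture
Camera     | Furniture
Laptop     | Furniture
Headphones | NULL     
Desk       | Toys     
Tablet     | Furniture
Phone      | Tools    
Notebook   | Toys     


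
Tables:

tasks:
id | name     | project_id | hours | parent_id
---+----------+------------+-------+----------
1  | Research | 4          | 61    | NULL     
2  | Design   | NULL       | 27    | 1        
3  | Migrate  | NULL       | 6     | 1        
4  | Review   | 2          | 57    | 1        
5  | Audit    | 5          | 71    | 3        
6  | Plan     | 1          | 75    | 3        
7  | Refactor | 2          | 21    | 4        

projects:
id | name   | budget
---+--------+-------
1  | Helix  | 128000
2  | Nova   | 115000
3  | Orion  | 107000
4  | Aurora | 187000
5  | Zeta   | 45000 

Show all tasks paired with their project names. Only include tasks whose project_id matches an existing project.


INNER JOIN keeps only tasks rows whose project_id matches an id in projects. Walk through each task:
  - task 1 (Research): project_id=4 -> matches Aurora
  - task 2 (Design): project_id=NULL, no match -> dropped
  - task 3 (Migrate): project_id=NULL, no match -> dropped
  - task 4 (Review): project_id=2 -> matches Nova
  - task 5 (Audit): project_id=5 -> matches Zeta
  - task 6 (Plan): project_id=1 -> matches Helix
  - task 7 (Refactor): project_id=2 -> matches Nova
So 2 of 7 rows are dropped.

SQL:
SELECT a.name, b.name AS project
FROM tasks a
INNER JOIN projects b ON a.project_id = b.id

Result:
name     | project
---------+--------
Research | Aurora 
Review   | Nova   
Audit    | Zeta   
Plan     | Helix  
Refactor | Nova   


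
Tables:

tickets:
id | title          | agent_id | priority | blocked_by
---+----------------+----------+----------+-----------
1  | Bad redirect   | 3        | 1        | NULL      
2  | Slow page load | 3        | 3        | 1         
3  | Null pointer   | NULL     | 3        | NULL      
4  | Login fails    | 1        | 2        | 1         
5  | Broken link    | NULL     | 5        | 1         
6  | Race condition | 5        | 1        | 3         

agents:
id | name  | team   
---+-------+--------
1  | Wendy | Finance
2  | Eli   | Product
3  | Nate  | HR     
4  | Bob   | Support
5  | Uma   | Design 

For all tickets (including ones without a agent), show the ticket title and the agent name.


LEFT JOIN keeps every row from tickets (the left table); where agent_id has no match in agents, the agent columns become NULL. Walk through each ticket:
  - ticket 1 (Bad redirect): agent_id=3 -> matches Nate
  - ticket 2 (Slow page load): agent_id=3 -> matches Nate
  - ticket 3 (Null pointer): agent_id=NULL, no match -> kept with NULL
  - ticket 4 (Login fails): agent_id=1 -> matches Wendy
  - ticket 5 (Broken link): agent_id=NULL, no match -> kept with NULL
  - ticket 6 (Race condition): agent_id=5 -> matches Uma
All 6 rows appear; 2 have NULL agent.

SQL:
SELECT a.title, b.name AS agent
FROM tickets a
LEFT JOIN agents b ON a.agent_id = b.id

Result:
title          | agent
---------------+------
Bad redirect   | Nate 
Slow page load | Nate 
Null pointer   | NULL 
Login fails    | Wendy
Broken link    | NULL 
Race condition | Uma  
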